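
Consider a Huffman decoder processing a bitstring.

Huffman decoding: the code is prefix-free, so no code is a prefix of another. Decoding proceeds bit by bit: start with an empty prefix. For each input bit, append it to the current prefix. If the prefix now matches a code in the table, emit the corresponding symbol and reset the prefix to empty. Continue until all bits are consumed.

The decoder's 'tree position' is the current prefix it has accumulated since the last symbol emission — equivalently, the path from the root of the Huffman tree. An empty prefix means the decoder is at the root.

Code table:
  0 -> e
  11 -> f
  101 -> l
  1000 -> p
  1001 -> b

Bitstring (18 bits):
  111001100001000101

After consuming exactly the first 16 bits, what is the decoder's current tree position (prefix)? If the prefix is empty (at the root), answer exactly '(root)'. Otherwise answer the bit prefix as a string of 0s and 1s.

Bit 0: prefix='1' (no match yet)
Bit 1: prefix='11' -> emit 'f', reset
Bit 2: prefix='1' (no match yet)
Bit 3: prefix='10' (no match yet)
Bit 4: prefix='100' (no match yet)
Bit 5: prefix='1001' -> emit 'b', reset
Bit 6: prefix='1' (no match yet)
Bit 7: prefix='10' (no match yet)
Bit 8: prefix='100' (no match yet)
Bit 9: prefix='1000' -> emit 'p', reset
Bit 10: prefix='0' -> emit 'e', reset
Bit 11: prefix='1' (no match yet)
Bit 12: prefix='10' (no match yet)
Bit 13: prefix='100' (no match yet)
Bit 14: prefix='1000' -> emit 'p', reset
Bit 15: prefix='1' (no match yet)

Answer: 1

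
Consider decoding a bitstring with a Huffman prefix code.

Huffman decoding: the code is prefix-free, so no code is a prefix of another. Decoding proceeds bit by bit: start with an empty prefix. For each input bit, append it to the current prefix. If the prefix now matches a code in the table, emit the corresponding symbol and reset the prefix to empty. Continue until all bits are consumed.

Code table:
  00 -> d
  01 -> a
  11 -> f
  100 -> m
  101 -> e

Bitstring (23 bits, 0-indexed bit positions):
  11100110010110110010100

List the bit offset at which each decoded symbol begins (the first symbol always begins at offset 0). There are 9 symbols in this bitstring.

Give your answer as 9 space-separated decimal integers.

Bit 0: prefix='1' (no match yet)
Bit 1: prefix='11' -> emit 'f', reset
Bit 2: prefix='1' (no match yet)
Bit 3: prefix='10' (no match yet)
Bit 4: prefix='100' -> emit 'm', reset
Bit 5: prefix='1' (no match yet)
Bit 6: prefix='11' -> emit 'f', reset
Bit 7: prefix='0' (no match yet)
Bit 8: prefix='00' -> emit 'd', reset
Bit 9: prefix='1' (no match yet)
Bit 10: prefix='10' (no match yet)
Bit 11: prefix='101' -> emit 'e', reset
Bit 12: prefix='1' (no match yet)
Bit 13: prefix='10' (no match yet)
Bit 14: prefix='101' -> emit 'e', reset
Bit 15: prefix='1' (no match yet)
Bit 16: prefix='10' (no match yet)
Bit 17: prefix='100' -> emit 'm', reset
Bit 18: prefix='1' (no match yet)
Bit 19: prefix='10' (no match yet)
Bit 20: prefix='101' -> emit 'e', reset
Bit 21: prefix='0' (no match yet)
Bit 22: prefix='00' -> emit 'd', reset

Answer: 0 2 5 7 9 12 15 18 21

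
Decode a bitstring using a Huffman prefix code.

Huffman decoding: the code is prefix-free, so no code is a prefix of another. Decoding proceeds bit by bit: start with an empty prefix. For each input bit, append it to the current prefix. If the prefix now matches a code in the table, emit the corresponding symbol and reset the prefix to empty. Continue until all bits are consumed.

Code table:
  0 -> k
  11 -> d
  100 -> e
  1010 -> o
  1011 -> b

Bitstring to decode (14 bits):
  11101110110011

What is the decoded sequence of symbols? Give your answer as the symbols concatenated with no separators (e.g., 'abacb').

Answer: dbbkkd

Derivation:
Bit 0: prefix='1' (no match yet)
Bit 1: prefix='11' -> emit 'd', reset
Bit 2: prefix='1' (no match yet)
Bit 3: prefix='10' (no match yet)
Bit 4: prefix='101' (no match yet)
Bit 5: prefix='1011' -> emit 'b', reset
Bit 6: prefix='1' (no match yet)
Bit 7: prefix='10' (no match yet)
Bit 8: prefix='101' (no match yet)
Bit 9: prefix='1011' -> emit 'b', reset
Bit 10: prefix='0' -> emit 'k', reset
Bit 11: prefix='0' -> emit 'k', reset
Bit 12: prefix='1' (no match yet)
Bit 13: prefix='11' -> emit 'd', reset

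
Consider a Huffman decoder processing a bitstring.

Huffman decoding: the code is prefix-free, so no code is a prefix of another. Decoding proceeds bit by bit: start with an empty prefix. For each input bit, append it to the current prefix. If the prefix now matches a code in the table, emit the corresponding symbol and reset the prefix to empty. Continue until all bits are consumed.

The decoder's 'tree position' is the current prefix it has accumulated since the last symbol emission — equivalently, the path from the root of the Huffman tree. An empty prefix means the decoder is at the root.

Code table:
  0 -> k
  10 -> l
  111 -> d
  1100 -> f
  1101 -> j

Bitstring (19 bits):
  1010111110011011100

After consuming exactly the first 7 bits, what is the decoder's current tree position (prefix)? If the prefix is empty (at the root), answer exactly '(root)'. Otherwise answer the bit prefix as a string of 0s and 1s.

Answer: (root)

Derivation:
Bit 0: prefix='1' (no match yet)
Bit 1: prefix='10' -> emit 'l', reset
Bit 2: prefix='1' (no match yet)
Bit 3: prefix='10' -> emit 'l', reset
Bit 4: prefix='1' (no match yet)
Bit 5: prefix='11' (no match yet)
Bit 6: prefix='111' -> emit 'd', reset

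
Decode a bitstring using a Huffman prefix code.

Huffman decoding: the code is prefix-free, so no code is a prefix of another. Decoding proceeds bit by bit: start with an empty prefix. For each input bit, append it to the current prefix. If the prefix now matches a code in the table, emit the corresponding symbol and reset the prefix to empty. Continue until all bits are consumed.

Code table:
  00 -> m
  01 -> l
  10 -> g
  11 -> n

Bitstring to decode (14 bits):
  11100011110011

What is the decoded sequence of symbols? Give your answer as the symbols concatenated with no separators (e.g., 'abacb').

Answer: ngmnnmn

Derivation:
Bit 0: prefix='1' (no match yet)
Bit 1: prefix='11' -> emit 'n', reset
Bit 2: prefix='1' (no match yet)
Bit 3: prefix='10' -> emit 'g', reset
Bit 4: prefix='0' (no match yet)
Bit 5: prefix='00' -> emit 'm', reset
Bit 6: prefix='1' (no match yet)
Bit 7: prefix='11' -> emit 'n', reset
Bit 8: prefix='1' (no match yet)
Bit 9: prefix='11' -> emit 'n', reset
Bit 10: prefix='0' (no match yet)
Bit 11: prefix='00' -> emit 'm', reset
Bit 12: prefix='1' (no match yet)
Bit 13: prefix='11' -> emit 'n', reset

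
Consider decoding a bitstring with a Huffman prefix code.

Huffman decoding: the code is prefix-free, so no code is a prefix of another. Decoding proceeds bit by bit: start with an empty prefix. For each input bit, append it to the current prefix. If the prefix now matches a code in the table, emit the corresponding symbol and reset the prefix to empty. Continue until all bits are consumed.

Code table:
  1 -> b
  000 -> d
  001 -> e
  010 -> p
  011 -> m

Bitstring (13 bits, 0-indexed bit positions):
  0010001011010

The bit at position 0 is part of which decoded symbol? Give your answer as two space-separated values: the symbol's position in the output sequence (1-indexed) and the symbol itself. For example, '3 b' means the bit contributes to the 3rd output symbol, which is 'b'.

Bit 0: prefix='0' (no match yet)
Bit 1: prefix='00' (no match yet)
Bit 2: prefix='001' -> emit 'e', reset
Bit 3: prefix='0' (no match yet)
Bit 4: prefix='00' (no match yet)

Answer: 1 e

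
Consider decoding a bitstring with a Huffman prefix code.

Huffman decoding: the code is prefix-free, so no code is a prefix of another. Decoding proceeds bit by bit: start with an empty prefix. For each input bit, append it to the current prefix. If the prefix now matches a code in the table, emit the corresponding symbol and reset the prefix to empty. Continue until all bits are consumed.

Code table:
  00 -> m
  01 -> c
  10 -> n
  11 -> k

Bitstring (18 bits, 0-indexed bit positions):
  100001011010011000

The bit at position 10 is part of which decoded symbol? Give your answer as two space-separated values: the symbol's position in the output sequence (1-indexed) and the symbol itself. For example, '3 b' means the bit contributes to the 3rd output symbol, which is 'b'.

Bit 0: prefix='1' (no match yet)
Bit 1: prefix='10' -> emit 'n', reset
Bit 2: prefix='0' (no match yet)
Bit 3: prefix='00' -> emit 'm', reset
Bit 4: prefix='0' (no match yet)
Bit 5: prefix='01' -> emit 'c', reset
Bit 6: prefix='0' (no match yet)
Bit 7: prefix='01' -> emit 'c', reset
Bit 8: prefix='1' (no match yet)
Bit 9: prefix='10' -> emit 'n', reset
Bit 10: prefix='1' (no match yet)
Bit 11: prefix='10' -> emit 'n', reset
Bit 12: prefix='0' (no match yet)
Bit 13: prefix='01' -> emit 'c', reset
Bit 14: prefix='1' (no match yet)

Answer: 6 n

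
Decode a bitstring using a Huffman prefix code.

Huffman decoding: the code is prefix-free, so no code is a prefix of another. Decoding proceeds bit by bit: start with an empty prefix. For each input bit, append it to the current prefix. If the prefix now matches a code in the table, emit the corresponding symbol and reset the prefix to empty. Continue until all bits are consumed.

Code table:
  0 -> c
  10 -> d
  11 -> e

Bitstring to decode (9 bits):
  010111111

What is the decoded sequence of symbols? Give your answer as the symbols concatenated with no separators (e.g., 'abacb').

Answer: cdeee

Derivation:
Bit 0: prefix='0' -> emit 'c', reset
Bit 1: prefix='1' (no match yet)
Bit 2: prefix='10' -> emit 'd', reset
Bit 3: prefix='1' (no match yet)
Bit 4: prefix='11' -> emit 'e', reset
Bit 5: prefix='1' (no match yet)
Bit 6: prefix='11' -> emit 'e', reset
Bit 7: prefix='1' (no match yet)
Bit 8: prefix='11' -> emit 'e', reset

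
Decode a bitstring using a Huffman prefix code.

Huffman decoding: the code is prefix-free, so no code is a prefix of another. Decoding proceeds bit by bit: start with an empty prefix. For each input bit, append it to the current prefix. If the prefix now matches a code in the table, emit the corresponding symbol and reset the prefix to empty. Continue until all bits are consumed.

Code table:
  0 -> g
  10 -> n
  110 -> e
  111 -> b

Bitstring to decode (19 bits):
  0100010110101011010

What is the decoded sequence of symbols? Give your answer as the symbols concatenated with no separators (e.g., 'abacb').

Bit 0: prefix='0' -> emit 'g', reset
Bit 1: prefix='1' (no match yet)
Bit 2: prefix='10' -> emit 'n', reset
Bit 3: prefix='0' -> emit 'g', reset
Bit 4: prefix='0' -> emit 'g', reset
Bit 5: prefix='1' (no match yet)
Bit 6: prefix='10' -> emit 'n', reset
Bit 7: prefix='1' (no match yet)
Bit 8: prefix='11' (no match yet)
Bit 9: prefix='110' -> emit 'e', reset
Bit 10: prefix='1' (no match yet)
Bit 11: prefix='10' -> emit 'n', reset
Bit 12: prefix='1' (no match yet)
Bit 13: prefix='10' -> emit 'n', reset
Bit 14: prefix='1' (no match yet)
Bit 15: prefix='11' (no match yet)
Bit 16: prefix='110' -> emit 'e', reset
Bit 17: prefix='1' (no match yet)
Bit 18: prefix='10' -> emit 'n', reset

Answer: gnggnennen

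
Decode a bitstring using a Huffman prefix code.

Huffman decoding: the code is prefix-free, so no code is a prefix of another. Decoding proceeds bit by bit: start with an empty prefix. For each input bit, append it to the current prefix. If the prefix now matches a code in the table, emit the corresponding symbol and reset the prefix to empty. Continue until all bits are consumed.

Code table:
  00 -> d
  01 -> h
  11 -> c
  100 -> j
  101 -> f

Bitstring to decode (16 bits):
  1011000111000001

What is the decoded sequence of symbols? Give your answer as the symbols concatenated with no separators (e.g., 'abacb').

Bit 0: prefix='1' (no match yet)
Bit 1: prefix='10' (no match yet)
Bit 2: prefix='101' -> emit 'f', reset
Bit 3: prefix='1' (no match yet)
Bit 4: prefix='10' (no match yet)
Bit 5: prefix='100' -> emit 'j', reset
Bit 6: prefix='0' (no match yet)
Bit 7: prefix='01' -> emit 'h', reset
Bit 8: prefix='1' (no match yet)
Bit 9: prefix='11' -> emit 'c', reset
Bit 10: prefix='0' (no match yet)
Bit 11: prefix='00' -> emit 'd', reset
Bit 12: prefix='0' (no match yet)
Bit 13: prefix='00' -> emit 'd', reset
Bit 14: prefix='0' (no match yet)
Bit 15: prefix='01' -> emit 'h', reset

Answer: fjhcddh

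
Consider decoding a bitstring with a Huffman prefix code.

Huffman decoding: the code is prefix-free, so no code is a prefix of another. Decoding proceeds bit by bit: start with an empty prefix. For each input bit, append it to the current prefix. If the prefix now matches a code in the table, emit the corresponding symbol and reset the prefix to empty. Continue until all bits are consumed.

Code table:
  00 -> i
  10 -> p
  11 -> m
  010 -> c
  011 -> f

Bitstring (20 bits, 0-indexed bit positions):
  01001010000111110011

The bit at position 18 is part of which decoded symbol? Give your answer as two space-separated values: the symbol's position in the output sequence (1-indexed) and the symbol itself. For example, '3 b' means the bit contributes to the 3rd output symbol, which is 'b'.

Answer: 8 f

Derivation:
Bit 0: prefix='0' (no match yet)
Bit 1: prefix='01' (no match yet)
Bit 2: prefix='010' -> emit 'c', reset
Bit 3: prefix='0' (no match yet)
Bit 4: prefix='01' (no match yet)
Bit 5: prefix='010' -> emit 'c', reset
Bit 6: prefix='1' (no match yet)
Bit 7: prefix='10' -> emit 'p', reset
Bit 8: prefix='0' (no match yet)
Bit 9: prefix='00' -> emit 'i', reset
Bit 10: prefix='0' (no match yet)
Bit 11: prefix='01' (no match yet)
Bit 12: prefix='011' -> emit 'f', reset
Bit 13: prefix='1' (no match yet)
Bit 14: prefix='11' -> emit 'm', reset
Bit 15: prefix='1' (no match yet)
Bit 16: prefix='10' -> emit 'p', reset
Bit 17: prefix='0' (no match yet)
Bit 18: prefix='01' (no match yet)
Bit 19: prefix='011' -> emit 'f', reset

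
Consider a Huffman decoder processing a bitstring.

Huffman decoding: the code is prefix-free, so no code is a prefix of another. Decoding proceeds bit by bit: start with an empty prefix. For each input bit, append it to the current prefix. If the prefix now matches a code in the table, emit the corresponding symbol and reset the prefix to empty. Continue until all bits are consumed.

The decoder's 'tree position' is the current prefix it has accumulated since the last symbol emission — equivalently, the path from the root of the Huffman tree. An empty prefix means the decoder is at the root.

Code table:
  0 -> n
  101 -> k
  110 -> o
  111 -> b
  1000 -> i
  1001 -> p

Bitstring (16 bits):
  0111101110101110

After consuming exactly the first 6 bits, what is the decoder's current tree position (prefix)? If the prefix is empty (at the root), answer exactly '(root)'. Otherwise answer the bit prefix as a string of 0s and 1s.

Answer: 10

Derivation:
Bit 0: prefix='0' -> emit 'n', reset
Bit 1: prefix='1' (no match yet)
Bit 2: prefix='11' (no match yet)
Bit 3: prefix='111' -> emit 'b', reset
Bit 4: prefix='1' (no match yet)
Bit 5: prefix='10' (no match yet)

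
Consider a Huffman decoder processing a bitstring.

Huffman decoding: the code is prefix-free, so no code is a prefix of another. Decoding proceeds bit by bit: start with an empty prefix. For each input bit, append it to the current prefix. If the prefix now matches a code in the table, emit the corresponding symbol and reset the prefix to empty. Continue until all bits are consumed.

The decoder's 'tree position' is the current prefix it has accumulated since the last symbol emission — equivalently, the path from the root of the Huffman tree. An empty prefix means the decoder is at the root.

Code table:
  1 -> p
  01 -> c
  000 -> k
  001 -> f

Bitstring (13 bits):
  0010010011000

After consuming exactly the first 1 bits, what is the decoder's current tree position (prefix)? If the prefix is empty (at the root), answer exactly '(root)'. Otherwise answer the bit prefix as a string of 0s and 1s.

Answer: 0

Derivation:
Bit 0: prefix='0' (no match yet)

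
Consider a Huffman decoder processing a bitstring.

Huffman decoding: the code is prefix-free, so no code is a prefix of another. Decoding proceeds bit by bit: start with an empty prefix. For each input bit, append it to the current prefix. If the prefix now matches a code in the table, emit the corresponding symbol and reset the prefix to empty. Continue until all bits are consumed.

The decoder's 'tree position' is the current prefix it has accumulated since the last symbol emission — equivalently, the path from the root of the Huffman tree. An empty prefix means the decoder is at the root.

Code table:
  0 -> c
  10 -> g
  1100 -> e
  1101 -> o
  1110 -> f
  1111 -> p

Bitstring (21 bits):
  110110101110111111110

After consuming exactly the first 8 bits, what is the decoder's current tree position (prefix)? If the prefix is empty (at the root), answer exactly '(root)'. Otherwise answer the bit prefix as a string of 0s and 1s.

Answer: (root)

Derivation:
Bit 0: prefix='1' (no match yet)
Bit 1: prefix='11' (no match yet)
Bit 2: prefix='110' (no match yet)
Bit 3: prefix='1101' -> emit 'o', reset
Bit 4: prefix='1' (no match yet)
Bit 5: prefix='10' -> emit 'g', reset
Bit 6: prefix='1' (no match yet)
Bit 7: prefix='10' -> emit 'g', reset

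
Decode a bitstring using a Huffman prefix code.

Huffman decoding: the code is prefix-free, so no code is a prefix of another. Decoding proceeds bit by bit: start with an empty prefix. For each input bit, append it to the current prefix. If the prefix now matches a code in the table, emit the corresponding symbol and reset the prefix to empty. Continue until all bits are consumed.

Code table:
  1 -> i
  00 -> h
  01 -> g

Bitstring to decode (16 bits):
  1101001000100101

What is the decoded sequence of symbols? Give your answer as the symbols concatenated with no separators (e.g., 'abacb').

Answer: iighihghig

Derivation:
Bit 0: prefix='1' -> emit 'i', reset
Bit 1: prefix='1' -> emit 'i', reset
Bit 2: prefix='0' (no match yet)
Bit 3: prefix='01' -> emit 'g', reset
Bit 4: prefix='0' (no match yet)
Bit 5: prefix='00' -> emit 'h', reset
Bit 6: prefix='1' -> emit 'i', reset
Bit 7: prefix='0' (no match yet)
Bit 8: prefix='00' -> emit 'h', reset
Bit 9: prefix='0' (no match yet)
Bit 10: prefix='01' -> emit 'g', reset
Bit 11: prefix='0' (no match yet)
Bit 12: prefix='00' -> emit 'h', reset
Bit 13: prefix='1' -> emit 'i', reset
Bit 14: prefix='0' (no match yet)
Bit 15: prefix='01' -> emit 'g', reset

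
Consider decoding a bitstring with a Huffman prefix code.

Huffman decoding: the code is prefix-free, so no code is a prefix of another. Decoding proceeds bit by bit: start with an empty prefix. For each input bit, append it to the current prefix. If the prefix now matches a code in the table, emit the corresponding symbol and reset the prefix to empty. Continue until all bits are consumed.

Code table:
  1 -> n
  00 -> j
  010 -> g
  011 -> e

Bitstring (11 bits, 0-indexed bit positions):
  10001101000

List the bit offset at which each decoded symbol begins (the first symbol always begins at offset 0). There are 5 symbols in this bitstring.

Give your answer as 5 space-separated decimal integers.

Bit 0: prefix='1' -> emit 'n', reset
Bit 1: prefix='0' (no match yet)
Bit 2: prefix='00' -> emit 'j', reset
Bit 3: prefix='0' (no match yet)
Bit 4: prefix='01' (no match yet)
Bit 5: prefix='011' -> emit 'e', reset
Bit 6: prefix='0' (no match yet)
Bit 7: prefix='01' (no match yet)
Bit 8: prefix='010' -> emit 'g', reset
Bit 9: prefix='0' (no match yet)
Bit 10: prefix='00' -> emit 'j', reset

Answer: 0 1 3 6 9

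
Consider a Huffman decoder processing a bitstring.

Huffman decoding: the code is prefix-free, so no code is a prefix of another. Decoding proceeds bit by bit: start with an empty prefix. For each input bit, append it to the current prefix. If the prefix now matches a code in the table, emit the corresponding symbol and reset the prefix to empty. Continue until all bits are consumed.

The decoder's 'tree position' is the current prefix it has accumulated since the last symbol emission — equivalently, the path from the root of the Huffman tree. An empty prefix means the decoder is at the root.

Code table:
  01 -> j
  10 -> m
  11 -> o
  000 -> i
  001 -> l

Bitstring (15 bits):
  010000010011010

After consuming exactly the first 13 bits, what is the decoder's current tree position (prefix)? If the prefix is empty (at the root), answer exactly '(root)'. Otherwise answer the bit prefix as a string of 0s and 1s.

Answer: (root)

Derivation:
Bit 0: prefix='0' (no match yet)
Bit 1: prefix='01' -> emit 'j', reset
Bit 2: prefix='0' (no match yet)
Bit 3: prefix='00' (no match yet)
Bit 4: prefix='000' -> emit 'i', reset
Bit 5: prefix='0' (no match yet)
Bit 6: prefix='00' (no match yet)
Bit 7: prefix='001' -> emit 'l', reset
Bit 8: prefix='0' (no match yet)
Bit 9: prefix='00' (no match yet)
Bit 10: prefix='001' -> emit 'l', reset
Bit 11: prefix='1' (no match yet)
Bit 12: prefix='10' -> emit 'm', reset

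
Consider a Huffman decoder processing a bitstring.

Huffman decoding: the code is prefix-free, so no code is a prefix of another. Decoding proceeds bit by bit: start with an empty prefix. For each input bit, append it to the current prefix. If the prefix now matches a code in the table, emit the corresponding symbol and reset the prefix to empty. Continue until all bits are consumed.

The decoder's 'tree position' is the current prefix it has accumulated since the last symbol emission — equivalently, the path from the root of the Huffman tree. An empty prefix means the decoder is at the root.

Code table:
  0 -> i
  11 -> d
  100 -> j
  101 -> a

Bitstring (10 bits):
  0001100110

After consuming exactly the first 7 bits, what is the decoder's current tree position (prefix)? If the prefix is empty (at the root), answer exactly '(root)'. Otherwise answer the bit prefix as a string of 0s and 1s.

Bit 0: prefix='0' -> emit 'i', reset
Bit 1: prefix='0' -> emit 'i', reset
Bit 2: prefix='0' -> emit 'i', reset
Bit 3: prefix='1' (no match yet)
Bit 4: prefix='11' -> emit 'd', reset
Bit 5: prefix='0' -> emit 'i', reset
Bit 6: prefix='0' -> emit 'i', reset

Answer: (root)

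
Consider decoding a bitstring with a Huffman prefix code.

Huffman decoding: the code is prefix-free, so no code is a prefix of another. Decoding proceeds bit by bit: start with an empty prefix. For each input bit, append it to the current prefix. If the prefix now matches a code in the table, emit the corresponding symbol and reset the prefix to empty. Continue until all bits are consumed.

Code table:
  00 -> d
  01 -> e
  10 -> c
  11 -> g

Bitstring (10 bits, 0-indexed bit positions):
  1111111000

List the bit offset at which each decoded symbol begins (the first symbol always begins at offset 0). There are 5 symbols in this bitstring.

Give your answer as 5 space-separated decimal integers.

Bit 0: prefix='1' (no match yet)
Bit 1: prefix='11' -> emit 'g', reset
Bit 2: prefix='1' (no match yet)
Bit 3: prefix='11' -> emit 'g', reset
Bit 4: prefix='1' (no match yet)
Bit 5: prefix='11' -> emit 'g', reset
Bit 6: prefix='1' (no match yet)
Bit 7: prefix='10' -> emit 'c', reset
Bit 8: prefix='0' (no match yet)
Bit 9: prefix='00' -> emit 'd', reset

Answer: 0 2 4 6 8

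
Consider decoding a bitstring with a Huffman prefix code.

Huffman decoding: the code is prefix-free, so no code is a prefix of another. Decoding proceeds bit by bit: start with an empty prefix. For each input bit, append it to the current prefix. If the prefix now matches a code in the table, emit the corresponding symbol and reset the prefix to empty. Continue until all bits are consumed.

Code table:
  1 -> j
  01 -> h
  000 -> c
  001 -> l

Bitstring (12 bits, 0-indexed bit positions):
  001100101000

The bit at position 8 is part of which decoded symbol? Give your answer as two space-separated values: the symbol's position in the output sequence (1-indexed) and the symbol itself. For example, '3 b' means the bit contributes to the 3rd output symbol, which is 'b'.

Bit 0: prefix='0' (no match yet)
Bit 1: prefix='00' (no match yet)
Bit 2: prefix='001' -> emit 'l', reset
Bit 3: prefix='1' -> emit 'j', reset
Bit 4: prefix='0' (no match yet)
Bit 5: prefix='00' (no match yet)
Bit 6: prefix='001' -> emit 'l', reset
Bit 7: prefix='0' (no match yet)
Bit 8: prefix='01' -> emit 'h', reset
Bit 9: prefix='0' (no match yet)
Bit 10: prefix='00' (no match yet)
Bit 11: prefix='000' -> emit 'c', reset

Answer: 4 h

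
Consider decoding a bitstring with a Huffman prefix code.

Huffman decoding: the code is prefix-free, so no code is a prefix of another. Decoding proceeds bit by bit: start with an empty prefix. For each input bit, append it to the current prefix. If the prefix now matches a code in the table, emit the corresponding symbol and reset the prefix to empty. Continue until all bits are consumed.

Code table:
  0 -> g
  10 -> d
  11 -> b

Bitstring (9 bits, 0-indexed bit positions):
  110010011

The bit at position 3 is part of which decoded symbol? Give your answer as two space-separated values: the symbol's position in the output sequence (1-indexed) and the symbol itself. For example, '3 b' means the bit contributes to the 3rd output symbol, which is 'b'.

Bit 0: prefix='1' (no match yet)
Bit 1: prefix='11' -> emit 'b', reset
Bit 2: prefix='0' -> emit 'g', reset
Bit 3: prefix='0' -> emit 'g', reset
Bit 4: prefix='1' (no match yet)
Bit 5: prefix='10' -> emit 'd', reset
Bit 6: prefix='0' -> emit 'g', reset
Bit 7: prefix='1' (no match yet)

Answer: 3 g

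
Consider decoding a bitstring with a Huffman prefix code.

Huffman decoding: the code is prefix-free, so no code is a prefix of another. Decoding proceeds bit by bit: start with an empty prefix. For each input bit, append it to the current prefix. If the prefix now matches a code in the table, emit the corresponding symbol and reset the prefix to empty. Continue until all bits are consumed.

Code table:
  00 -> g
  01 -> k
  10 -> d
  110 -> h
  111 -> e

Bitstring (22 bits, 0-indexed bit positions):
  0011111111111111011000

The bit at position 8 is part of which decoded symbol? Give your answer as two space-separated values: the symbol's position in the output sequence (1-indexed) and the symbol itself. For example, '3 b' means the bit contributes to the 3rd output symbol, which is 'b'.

Bit 0: prefix='0' (no match yet)
Bit 1: prefix='00' -> emit 'g', reset
Bit 2: prefix='1' (no match yet)
Bit 3: prefix='11' (no match yet)
Bit 4: prefix='111' -> emit 'e', reset
Bit 5: prefix='1' (no match yet)
Bit 6: prefix='11' (no match yet)
Bit 7: prefix='111' -> emit 'e', reset
Bit 8: prefix='1' (no match yet)
Bit 9: prefix='11' (no match yet)
Bit 10: prefix='111' -> emit 'e', reset
Bit 11: prefix='1' (no match yet)
Bit 12: prefix='11' (no match yet)

Answer: 4 e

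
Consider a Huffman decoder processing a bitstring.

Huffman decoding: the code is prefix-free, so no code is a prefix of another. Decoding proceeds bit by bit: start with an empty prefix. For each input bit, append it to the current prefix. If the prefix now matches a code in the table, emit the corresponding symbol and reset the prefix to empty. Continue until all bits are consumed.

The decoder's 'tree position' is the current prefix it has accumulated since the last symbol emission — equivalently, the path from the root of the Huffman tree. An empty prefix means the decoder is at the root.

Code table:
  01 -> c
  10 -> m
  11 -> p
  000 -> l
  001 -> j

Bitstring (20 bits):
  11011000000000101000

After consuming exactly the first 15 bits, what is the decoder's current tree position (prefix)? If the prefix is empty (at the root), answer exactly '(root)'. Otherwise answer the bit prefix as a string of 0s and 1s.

Bit 0: prefix='1' (no match yet)
Bit 1: prefix='11' -> emit 'p', reset
Bit 2: prefix='0' (no match yet)
Bit 3: prefix='01' -> emit 'c', reset
Bit 4: prefix='1' (no match yet)
Bit 5: prefix='10' -> emit 'm', reset
Bit 6: prefix='0' (no match yet)
Bit 7: prefix='00' (no match yet)
Bit 8: prefix='000' -> emit 'l', reset
Bit 9: prefix='0' (no match yet)
Bit 10: prefix='00' (no match yet)
Bit 11: prefix='000' -> emit 'l', reset
Bit 12: prefix='0' (no match yet)
Bit 13: prefix='00' (no match yet)
Bit 14: prefix='001' -> emit 'j', reset

Answer: (root)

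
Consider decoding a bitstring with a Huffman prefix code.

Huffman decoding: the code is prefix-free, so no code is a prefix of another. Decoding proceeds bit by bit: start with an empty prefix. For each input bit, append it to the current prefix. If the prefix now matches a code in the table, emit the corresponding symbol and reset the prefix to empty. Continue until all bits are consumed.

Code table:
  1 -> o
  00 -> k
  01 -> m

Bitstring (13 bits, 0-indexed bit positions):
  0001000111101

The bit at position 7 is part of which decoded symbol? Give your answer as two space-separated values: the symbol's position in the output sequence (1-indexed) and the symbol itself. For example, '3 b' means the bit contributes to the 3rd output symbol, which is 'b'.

Bit 0: prefix='0' (no match yet)
Bit 1: prefix='00' -> emit 'k', reset
Bit 2: prefix='0' (no match yet)
Bit 3: prefix='01' -> emit 'm', reset
Bit 4: prefix='0' (no match yet)
Bit 5: prefix='00' -> emit 'k', reset
Bit 6: prefix='0' (no match yet)
Bit 7: prefix='01' -> emit 'm', reset
Bit 8: prefix='1' -> emit 'o', reset
Bit 9: prefix='1' -> emit 'o', reset
Bit 10: prefix='1' -> emit 'o', reset
Bit 11: prefix='0' (no match yet)

Answer: 4 m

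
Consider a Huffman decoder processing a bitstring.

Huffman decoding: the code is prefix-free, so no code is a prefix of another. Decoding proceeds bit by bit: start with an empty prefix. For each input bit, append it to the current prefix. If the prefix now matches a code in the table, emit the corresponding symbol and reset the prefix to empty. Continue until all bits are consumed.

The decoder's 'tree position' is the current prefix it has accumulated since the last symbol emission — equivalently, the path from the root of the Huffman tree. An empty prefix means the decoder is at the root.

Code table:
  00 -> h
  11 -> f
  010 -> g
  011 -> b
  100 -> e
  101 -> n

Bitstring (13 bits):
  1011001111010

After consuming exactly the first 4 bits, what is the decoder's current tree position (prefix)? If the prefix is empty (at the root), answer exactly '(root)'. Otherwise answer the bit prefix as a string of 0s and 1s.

Answer: 1

Derivation:
Bit 0: prefix='1' (no match yet)
Bit 1: prefix='10' (no match yet)
Bit 2: prefix='101' -> emit 'n', reset
Bit 3: prefix='1' (no match yet)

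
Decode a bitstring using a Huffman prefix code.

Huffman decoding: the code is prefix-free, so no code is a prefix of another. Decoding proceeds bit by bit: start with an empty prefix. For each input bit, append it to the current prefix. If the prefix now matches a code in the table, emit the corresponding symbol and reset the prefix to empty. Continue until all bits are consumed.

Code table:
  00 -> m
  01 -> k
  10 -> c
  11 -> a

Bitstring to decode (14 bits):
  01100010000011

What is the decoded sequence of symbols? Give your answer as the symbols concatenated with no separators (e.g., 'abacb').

Answer: kcmcmma

Derivation:
Bit 0: prefix='0' (no match yet)
Bit 1: prefix='01' -> emit 'k', reset
Bit 2: prefix='1' (no match yet)
Bit 3: prefix='10' -> emit 'c', reset
Bit 4: prefix='0' (no match yet)
Bit 5: prefix='00' -> emit 'm', reset
Bit 6: prefix='1' (no match yet)
Bit 7: prefix='10' -> emit 'c', reset
Bit 8: prefix='0' (no match yet)
Bit 9: prefix='00' -> emit 'm', reset
Bit 10: prefix='0' (no match yet)
Bit 11: prefix='00' -> emit 'm', reset
Bit 12: prefix='1' (no match yet)
Bit 13: prefix='11' -> emit 'a', reset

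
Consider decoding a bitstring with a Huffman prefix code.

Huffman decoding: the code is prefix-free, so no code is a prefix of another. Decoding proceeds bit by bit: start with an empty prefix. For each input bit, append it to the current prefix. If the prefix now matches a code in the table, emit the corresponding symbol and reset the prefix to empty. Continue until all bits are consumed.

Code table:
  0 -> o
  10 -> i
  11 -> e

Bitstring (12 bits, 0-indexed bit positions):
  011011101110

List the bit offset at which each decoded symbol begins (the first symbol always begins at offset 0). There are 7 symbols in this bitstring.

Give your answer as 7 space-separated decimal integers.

Answer: 0 1 3 4 6 8 10

Derivation:
Bit 0: prefix='0' -> emit 'o', reset
Bit 1: prefix='1' (no match yet)
Bit 2: prefix='11' -> emit 'e', reset
Bit 3: prefix='0' -> emit 'o', reset
Bit 4: prefix='1' (no match yet)
Bit 5: prefix='11' -> emit 'e', reset
Bit 6: prefix='1' (no match yet)
Bit 7: prefix='10' -> emit 'i', reset
Bit 8: prefix='1' (no match yet)
Bit 9: prefix='11' -> emit 'e', reset
Bit 10: prefix='1' (no match yet)
Bit 11: prefix='10' -> emit 'i', reset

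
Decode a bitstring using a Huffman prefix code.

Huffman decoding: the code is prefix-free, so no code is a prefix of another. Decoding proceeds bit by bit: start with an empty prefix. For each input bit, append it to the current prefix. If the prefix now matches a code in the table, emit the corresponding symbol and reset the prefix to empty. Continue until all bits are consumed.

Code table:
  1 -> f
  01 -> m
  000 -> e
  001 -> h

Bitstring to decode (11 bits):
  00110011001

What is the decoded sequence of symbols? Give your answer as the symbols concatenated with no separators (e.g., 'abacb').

Answer: hfhfh

Derivation:
Bit 0: prefix='0' (no match yet)
Bit 1: prefix='00' (no match yet)
Bit 2: prefix='001' -> emit 'h', reset
Bit 3: prefix='1' -> emit 'f', reset
Bit 4: prefix='0' (no match yet)
Bit 5: prefix='00' (no match yet)
Bit 6: prefix='001' -> emit 'h', reset
Bit 7: prefix='1' -> emit 'f', reset
Bit 8: prefix='0' (no match yet)
Bit 9: prefix='00' (no match yet)
Bit 10: prefix='001' -> emit 'h', reset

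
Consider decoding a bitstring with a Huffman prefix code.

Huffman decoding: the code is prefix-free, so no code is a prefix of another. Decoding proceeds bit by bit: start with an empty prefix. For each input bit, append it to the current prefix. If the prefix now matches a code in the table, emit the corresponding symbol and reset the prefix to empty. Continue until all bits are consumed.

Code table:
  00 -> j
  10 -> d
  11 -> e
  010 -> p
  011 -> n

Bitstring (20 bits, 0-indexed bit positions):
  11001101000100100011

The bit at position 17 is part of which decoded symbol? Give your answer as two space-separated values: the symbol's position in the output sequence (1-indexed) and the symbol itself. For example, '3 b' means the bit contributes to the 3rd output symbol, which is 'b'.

Answer: 8 j

Derivation:
Bit 0: prefix='1' (no match yet)
Bit 1: prefix='11' -> emit 'e', reset
Bit 2: prefix='0' (no match yet)
Bit 3: prefix='00' -> emit 'j', reset
Bit 4: prefix='1' (no match yet)
Bit 5: prefix='11' -> emit 'e', reset
Bit 6: prefix='0' (no match yet)
Bit 7: prefix='01' (no match yet)
Bit 8: prefix='010' -> emit 'p', reset
Bit 9: prefix='0' (no match yet)
Bit 10: prefix='00' -> emit 'j', reset
Bit 11: prefix='1' (no match yet)
Bit 12: prefix='10' -> emit 'd', reset
Bit 13: prefix='0' (no match yet)
Bit 14: prefix='01' (no match yet)
Bit 15: prefix='010' -> emit 'p', reset
Bit 16: prefix='0' (no match yet)
Bit 17: prefix='00' -> emit 'j', reset
Bit 18: prefix='1' (no match yet)
Bit 19: prefix='11' -> emit 'e', reset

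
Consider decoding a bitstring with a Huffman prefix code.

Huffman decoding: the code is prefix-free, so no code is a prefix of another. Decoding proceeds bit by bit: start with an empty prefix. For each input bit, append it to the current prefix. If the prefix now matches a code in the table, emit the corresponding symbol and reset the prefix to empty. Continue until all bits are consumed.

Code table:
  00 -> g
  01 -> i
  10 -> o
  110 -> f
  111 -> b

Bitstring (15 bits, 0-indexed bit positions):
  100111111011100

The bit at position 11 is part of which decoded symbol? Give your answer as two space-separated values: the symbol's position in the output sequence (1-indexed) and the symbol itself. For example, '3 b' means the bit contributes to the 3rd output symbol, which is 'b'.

Answer: 5 b

Derivation:
Bit 0: prefix='1' (no match yet)
Bit 1: prefix='10' -> emit 'o', reset
Bit 2: prefix='0' (no match yet)
Bit 3: prefix='01' -> emit 'i', reset
Bit 4: prefix='1' (no match yet)
Bit 5: prefix='11' (no match yet)
Bit 6: prefix='111' -> emit 'b', reset
Bit 7: prefix='1' (no match yet)
Bit 8: prefix='11' (no match yet)
Bit 9: prefix='110' -> emit 'f', reset
Bit 10: prefix='1' (no match yet)
Bit 11: prefix='11' (no match yet)
Bit 12: prefix='111' -> emit 'b', reset
Bit 13: prefix='0' (no match yet)
Bit 14: prefix='00' -> emit 'g', reset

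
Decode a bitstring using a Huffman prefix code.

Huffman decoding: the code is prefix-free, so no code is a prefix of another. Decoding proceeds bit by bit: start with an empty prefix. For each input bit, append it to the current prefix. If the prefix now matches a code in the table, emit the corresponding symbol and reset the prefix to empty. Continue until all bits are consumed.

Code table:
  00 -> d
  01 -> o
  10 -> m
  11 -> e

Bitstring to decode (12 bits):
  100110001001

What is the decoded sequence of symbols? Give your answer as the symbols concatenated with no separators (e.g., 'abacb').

Answer: momdmo

Derivation:
Bit 0: prefix='1' (no match yet)
Bit 1: prefix='10' -> emit 'm', reset
Bit 2: prefix='0' (no match yet)
Bit 3: prefix='01' -> emit 'o', reset
Bit 4: prefix='1' (no match yet)
Bit 5: prefix='10' -> emit 'm', reset
Bit 6: prefix='0' (no match yet)
Bit 7: prefix='00' -> emit 'd', reset
Bit 8: prefix='1' (no match yet)
Bit 9: prefix='10' -> emit 'm', reset
Bit 10: prefix='0' (no match yet)
Bit 11: prefix='01' -> emit 'o', reset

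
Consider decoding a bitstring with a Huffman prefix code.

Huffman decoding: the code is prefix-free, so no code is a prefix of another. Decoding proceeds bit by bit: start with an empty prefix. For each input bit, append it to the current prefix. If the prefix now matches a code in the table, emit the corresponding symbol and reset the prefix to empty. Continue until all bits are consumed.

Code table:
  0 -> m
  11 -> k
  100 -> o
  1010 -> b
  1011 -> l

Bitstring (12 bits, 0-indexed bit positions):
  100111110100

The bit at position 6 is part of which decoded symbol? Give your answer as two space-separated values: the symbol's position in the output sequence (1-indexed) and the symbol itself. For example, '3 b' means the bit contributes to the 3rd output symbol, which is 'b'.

Answer: 3 k

Derivation:
Bit 0: prefix='1' (no match yet)
Bit 1: prefix='10' (no match yet)
Bit 2: prefix='100' -> emit 'o', reset
Bit 3: prefix='1' (no match yet)
Bit 4: prefix='11' -> emit 'k', reset
Bit 5: prefix='1' (no match yet)
Bit 6: prefix='11' -> emit 'k', reset
Bit 7: prefix='1' (no match yet)
Bit 8: prefix='10' (no match yet)
Bit 9: prefix='101' (no match yet)
Bit 10: prefix='1010' -> emit 'b', reset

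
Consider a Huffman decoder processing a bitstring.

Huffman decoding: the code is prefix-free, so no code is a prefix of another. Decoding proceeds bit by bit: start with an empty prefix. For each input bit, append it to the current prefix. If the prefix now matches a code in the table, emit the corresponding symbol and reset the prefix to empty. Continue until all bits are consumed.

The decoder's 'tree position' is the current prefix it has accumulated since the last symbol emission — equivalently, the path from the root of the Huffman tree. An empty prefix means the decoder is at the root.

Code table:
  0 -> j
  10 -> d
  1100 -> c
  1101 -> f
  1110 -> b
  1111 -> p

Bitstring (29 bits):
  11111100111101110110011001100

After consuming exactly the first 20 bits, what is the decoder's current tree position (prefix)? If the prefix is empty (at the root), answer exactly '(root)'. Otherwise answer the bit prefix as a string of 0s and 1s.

Answer: 110

Derivation:
Bit 0: prefix='1' (no match yet)
Bit 1: prefix='11' (no match yet)
Bit 2: prefix='111' (no match yet)
Bit 3: prefix='1111' -> emit 'p', reset
Bit 4: prefix='1' (no match yet)
Bit 5: prefix='11' (no match yet)
Bit 6: prefix='110' (no match yet)
Bit 7: prefix='1100' -> emit 'c', reset
Bit 8: prefix='1' (no match yet)
Bit 9: prefix='11' (no match yet)
Bit 10: prefix='111' (no match yet)
Bit 11: prefix='1111' -> emit 'p', reset
Bit 12: prefix='0' -> emit 'j', reset
Bit 13: prefix='1' (no match yet)
Bit 14: prefix='11' (no match yet)
Bit 15: prefix='111' (no match yet)
Bit 16: prefix='1110' -> emit 'b', reset
Bit 17: prefix='1' (no match yet)
Bit 18: prefix='11' (no match yet)
Bit 19: prefix='110' (no match yet)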